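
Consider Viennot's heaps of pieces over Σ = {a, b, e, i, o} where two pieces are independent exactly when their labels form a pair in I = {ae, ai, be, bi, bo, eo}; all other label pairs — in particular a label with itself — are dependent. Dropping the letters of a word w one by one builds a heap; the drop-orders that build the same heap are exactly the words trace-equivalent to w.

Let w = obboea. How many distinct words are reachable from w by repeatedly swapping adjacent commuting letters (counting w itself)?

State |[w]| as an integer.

36

#0=o has no predecessor
#1=b has no predecessor
#2=b depends on [1:b]
#3=o depends on [0:o]
#4=e has no predecessor
#5=a depends on [2:b, 3:o]
sources: [0:o, 1:b, 4:e]
N(rest) = Σ N(rest − s) over sources s of rest; N(one piece) = 1:
  size 1 → [4]=1  [5]=1
  size 2 → [2,5]=1  [3,5]=1  [4,5]=2
  size 3 → [0,3,5]=1  [1,2,5]=1  [2,3,5]=2  [2,4,5]=3  [3,4,5]=3
  size 4 → [0,2,3,5]=3  [0,3,4,5]=4  [1,2,3,5]=3  [1,2,4,5]=4  [2,3,4,5]=8
  first=0(o) contributes 15
  first=1(b) contributes 15
  first=4(e) contributes 6
|[w]| = 36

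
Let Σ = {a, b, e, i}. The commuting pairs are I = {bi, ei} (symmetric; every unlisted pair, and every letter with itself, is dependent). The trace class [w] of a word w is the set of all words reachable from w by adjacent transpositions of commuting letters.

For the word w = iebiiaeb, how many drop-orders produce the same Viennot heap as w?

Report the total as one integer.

0(i) covers ∅
1(e) covers ∅
2(b) covers 1:e
3(i) covers 0:i
4(i) covers 3:i
5(a) covers 2:b, 4:i
6(e) covers 5:a
7(b) covers 6:e
floor of heap: 0:i, 1:e
completions by unplaced set U, small U first (add the entries for U minus each lowest piece of U):
  |U|=1: {7}:1
  |U|=2: {6,7}:1
  |U|=3: {5,6,7}:1
  |U|=4: {2,5,6,7}:1  {4,5,6,7}:1
  |U|=5: {1,2,5,6,7}:1  {2,4,5,6,7}:2  {3,4,5,6,7}:1
  |U|=6: {0,3,4,5,6,7}:1  {1,2,4,5,6,7}:3  {2,3,4,5,6,7}:3
  start at 0(i): 6
  start at 1(e): 4
sum over floor = 10

10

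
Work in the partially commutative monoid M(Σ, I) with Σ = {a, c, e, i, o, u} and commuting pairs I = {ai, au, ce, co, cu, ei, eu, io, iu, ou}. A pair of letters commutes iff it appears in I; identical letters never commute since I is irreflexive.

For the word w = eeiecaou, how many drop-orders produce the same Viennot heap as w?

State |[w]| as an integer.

0(e) covers ∅
1(e) covers 0:e
2(i) covers ∅
3(e) covers 1:e
4(c) covers 2:i
5(a) covers 3:e, 4:c
6(o) covers 5:a
7(u) covers ∅
floor of heap: 0:e, 2:i, 7:u
completions by unplaced set U, small U first (add the entries for U minus each lowest piece of U):
  |U|=1: {6}:1  {7}:1
  |U|=2: {5,6}:1  {6,7}:2
  |U|=3: {3,5,6}:1  {4,5,6}:1  {5,6,7}:3
  |U|=4: {1,3,5,6}:1  {2,4,5,6}:1  {3,4,5,6}:2  {3,5,6,7}:4  {4,5,6,7}:4
  |U|=5: {0,1,3,5,6}:1  {1,3,4,5,6}:3  {1,3,5,6,7}:5  {2,3,4,5,6}:3  {2,4,5,6,7}:5  {3,4,5,6,7}:10
  |U|=6: {0,1,3,4,5,6}:4  {0,1,3,5,6,7}:6  {1,2,3,4,5,6}:6  {1,3,4,5,6,7}:18  {2,3,4,5,6,7}:18
  start at 0(e): 42
  start at 2(i): 28
  start at 7(u): 10
sum over floor = 80

80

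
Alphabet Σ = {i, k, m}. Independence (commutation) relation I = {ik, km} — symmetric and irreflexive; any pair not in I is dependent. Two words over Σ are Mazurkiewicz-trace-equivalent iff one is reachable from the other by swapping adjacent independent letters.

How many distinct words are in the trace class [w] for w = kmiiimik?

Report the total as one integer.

0(k) covers ∅
1(m) covers ∅
2(i) covers 1:m
3(i) covers 2:i
4(i) covers 3:i
5(m) covers 4:i
6(i) covers 5:m
7(k) covers 0:k
floor of heap: 0:k, 1:m
completions by unplaced set U, small U first (add the entries for U minus each lowest piece of U):
  |U|=1: {6}:1  {7}:1
  |U|=2: {0,7}:1  {5,6}:1  {6,7}:2
  |U|=3: {0,6,7}:3  {4,5,6}:1  {5,6,7}:3
  |U|=4: {0,5,6,7}:6  {3,4,5,6}:1  {4,5,6,7}:4
  |U|=5: {0,4,5,6,7}:10  {2,3,4,5,6}:1  {3,4,5,6,7}:5
  |U|=6: {0,3,4,5,6,7}:15  {1,2,3,4,5,6}:1  {2,3,4,5,6,7}:6
  start at 0(k): 7
  start at 1(m): 21
sum over floor = 28

28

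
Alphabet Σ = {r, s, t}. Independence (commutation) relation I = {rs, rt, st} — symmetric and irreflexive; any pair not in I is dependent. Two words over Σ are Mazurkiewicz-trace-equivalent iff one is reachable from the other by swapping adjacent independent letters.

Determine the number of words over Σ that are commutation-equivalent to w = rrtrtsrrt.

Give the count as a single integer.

drop 0:r onto floor
drop 1:r onto {0:r}
drop 2:t onto floor
drop 3:r onto {1:r}
drop 4:t onto {2:t}
drop 5:s onto floor
drop 6:r onto {3:r}
drop 7:r onto {6:r}
drop 8:t onto {4:t}
ground layer = {0:r, 2:t, 5:s}
drop-orders for the pieces not yet dropped (sum over which currently-grounded one goes next):
  1 to go: {5} 1  {7} 1  {8} 1
  2 to go: {4,8} 1  {5,7} 2  {5,8} 2  {6,7} 1  {7,8} 2
  3 to go: {2,4,8} 1  {3,6,7} 1  {4,5,8} 3  {4,7,8} 3  {5,6,7} 3  {5,7,8} 6  {6,7,8} 3
  4 to go: {1,3,6,7} 1  {2,4,5,8} 4  {2,4,7,8} 4  {3,5,6,7} 4  {3,6,7,8} 4  {4,5,7,8} 12  {4,6,7,8} 6  {5,6,7,8} 12
  5 to go: {0,1,3,6,7} 1  {1,3,5,6,7} 5  {1,3,6,7,8} 5  {2,4,5,7,8} 20  {2,4,6,7,8} 10  {3,4,6,7,8} 10  {3,5,6,7,8} 20  {4,5,6,7,8} 30
  6 to go: {0,1,3,5,6,7} 6  {0,1,3,6,7,8} 6  {1,3,4,6,7,8} 15  {1,3,5,6,7,8} 30  {2,3,4,6,7,8} 20  {2,4,5,6,7,8} 60  {3,4,5,6,7,8} 60
  7 to go: {0,1,3,4,6,7,8} 21  {0,1,3,5,6,7,8} 42  {1,2,3,4,6,7,8} 35  {1,3,4,5,6,7,8} 105  {2,3,4,5,6,7,8} 140
  if 0:r drops first: 280 orders
  if 2:t drops first: 168 orders
  if 5:s drops first: 56 orders
heap linearizations: 504

504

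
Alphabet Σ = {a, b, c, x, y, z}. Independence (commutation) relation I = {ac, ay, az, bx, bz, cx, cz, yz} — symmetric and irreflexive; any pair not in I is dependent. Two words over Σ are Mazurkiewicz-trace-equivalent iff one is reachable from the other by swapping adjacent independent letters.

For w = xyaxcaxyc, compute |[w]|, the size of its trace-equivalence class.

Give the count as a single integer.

9

drop 0:x onto floor
drop 1:y onto {0:x}
drop 2:a onto {0:x}
drop 3:x onto {1:y, 2:a}
drop 4:c onto {1:y}
drop 5:a onto {3:x}
drop 6:x onto {5:a}
drop 7:y onto {4:c, 6:x}
drop 8:c onto {7:y}
ground layer = {0:x}
drop-orders for the pieces not yet dropped (sum over which currently-grounded one goes next):
  1 to go: {8} 1
  2 to go: {7,8} 1
  3 to go: {4,7,8} 1  {6,7,8} 1
  4 to go: {4,6,7,8} 2  {5,6,7,8} 1
  5 to go: {3,5,6,7,8} 1  {4,5,6,7,8} 3
  6 to go: {2,3,5,6,7,8} 1  {3,4,5,6,7,8} 4
  7 to go: {1,3,4,5,6,7,8} 4  {2,3,4,5,6,7,8} 5
  if 0:x drops first: 9 orders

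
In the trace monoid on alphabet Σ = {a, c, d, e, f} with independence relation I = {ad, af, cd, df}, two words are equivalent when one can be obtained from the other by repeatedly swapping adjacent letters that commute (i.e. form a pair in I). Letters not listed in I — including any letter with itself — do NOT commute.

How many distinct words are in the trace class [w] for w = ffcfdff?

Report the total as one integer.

7

piece 0:f — minimal
piece 1:f rests on {0:f}
piece 2:c rests on {1:f}
piece 3:f rests on {2:c}
piece 4:d — minimal
piece 5:f rests on {3:f}
piece 6:f rests on {5:f}
minimal pieces: {0:f, 4:d}
ways to finish when only these pieces remain (= sum over removing one remaining piece with nothing left below it):
  1 left: {4}→1  {6}→1
  2 left: {4,6}→2  {5,6}→1
  3 left: {3,5,6}→1  {4,5,6}→3
  4 left: {2,3,5,6}→1  {3,4,5,6}→4
  5 left: {1,2,3,5,6}→1  {2,3,4,5,6}→5
  placing 0:f first → 6 extensions
  placing 4:d first → 1 extensions
total linear extensions = 7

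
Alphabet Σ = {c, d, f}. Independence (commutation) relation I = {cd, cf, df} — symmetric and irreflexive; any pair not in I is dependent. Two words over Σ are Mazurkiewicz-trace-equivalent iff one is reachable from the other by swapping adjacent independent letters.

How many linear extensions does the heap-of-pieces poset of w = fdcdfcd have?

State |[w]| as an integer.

0(f) covers ∅
1(d) covers ∅
2(c) covers ∅
3(d) covers 1:d
4(f) covers 0:f
5(c) covers 2:c
6(d) covers 3:d
floor of heap: 0:f, 1:d, 2:c
completions by unplaced set U, small U first (add the entries for U minus each lowest piece of U):
  |U|=1: {4}:1  {5}:1  {6}:1
  |U|=2: {0,4}:1  {2,5}:1  {3,6}:1  {4,5}:2  {4,6}:2  {5,6}:2
  |U|=3: {0,4,5}:3  {0,4,6}:3  {1,3,6}:1  {2,4,5}:3  {2,5,6}:3  {3,4,6}:3  {3,5,6}:3  {4,5,6}:6
  |U|=4: {0,2,4,5}:6  {0,3,4,6}:6  {0,4,5,6}:12  {1,3,4,6}:4  {1,3,5,6}:4  {2,3,5,6}:6  {2,4,5,6}:12  {3,4,5,6}:12
  |U|=5: {0,1,3,4,6}:10  {0,2,4,5,6}:30  {0,3,4,5,6}:30  {1,2,3,5,6}:10  {1,3,4,5,6}:20  {2,3,4,5,6}:30
  start at 0(f): 60
  start at 1(d): 90
  start at 2(c): 60
sum over floor = 210

210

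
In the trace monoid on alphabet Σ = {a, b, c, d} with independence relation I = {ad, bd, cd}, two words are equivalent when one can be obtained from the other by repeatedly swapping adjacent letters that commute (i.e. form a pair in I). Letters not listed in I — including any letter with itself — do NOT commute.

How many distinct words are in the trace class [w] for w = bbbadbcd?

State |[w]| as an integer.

28

piece 0:b — minimal
piece 1:b rests on {0:b}
piece 2:b rests on {1:b}
piece 3:a rests on {2:b}
piece 4:d — minimal
piece 5:b rests on {3:a}
piece 6:c rests on {5:b}
piece 7:d rests on {4:d}
minimal pieces: {0:b, 4:d}
ways to finish when only these pieces remain (= sum over removing one remaining piece with nothing left below it):
  1 left: {6}→1  {7}→1
  2 left: {4,7}→1  {5,6}→1  {6,7}→2
  3 left: {3,5,6}→1  {4,6,7}→3  {5,6,7}→3
  4 left: {2,3,5,6}→1  {3,5,6,7}→4  {4,5,6,7}→6
  5 left: {1,2,3,5,6}→1  {2,3,5,6,7}→5  {3,4,5,6,7}→10
  6 left: {0,1,2,3,5,6}→1  {1,2,3,5,6,7}→6  {2,3,4,5,6,7}→15
  placing 0:b first → 21 extensions
  placing 4:d first → 7 extensions
total linear extensions = 28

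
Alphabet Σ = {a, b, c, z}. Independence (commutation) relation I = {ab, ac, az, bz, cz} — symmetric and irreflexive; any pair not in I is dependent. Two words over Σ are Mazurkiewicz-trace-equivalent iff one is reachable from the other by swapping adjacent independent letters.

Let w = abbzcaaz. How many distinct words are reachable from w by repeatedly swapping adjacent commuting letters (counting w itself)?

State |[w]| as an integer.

drop 0:a onto floor
drop 1:b onto floor
drop 2:b onto {1:b}
drop 3:z onto floor
drop 4:c onto {2:b}
drop 5:a onto {0:a}
drop 6:a onto {5:a}
drop 7:z onto {3:z}
ground layer = {0:a, 1:b, 3:z}
drop-orders for the pieces not yet dropped (sum over which currently-grounded one goes next):
  1 to go: {4} 1  {6} 1  {7} 1
  2 to go: {2,4} 1  {3,7} 1  {4,6} 2  {4,7} 2  {5,6} 1  {6,7} 2
  3 to go: {0,5,6} 1  {1,2,4} 1  {2,4,6} 3  {2,4,7} 3  {3,4,7} 3  {3,6,7} 3  {4,5,6} 3  {4,6,7} 6  {5,6,7} 3
  4 to go: {0,4,5,6} 4  {0,5,6,7} 4  {1,2,4,6} 4  {1,2,4,7} 4  {2,3,4,7} 6  {2,4,5,6} 6  {2,4,6,7} 12  {3,4,6,7} 12  {3,5,6,7} 6  {4,5,6,7} 12
  5 to go: {0,2,4,5,6} 10  {0,3,5,6,7} 10  {0,4,5,6,7} 20  {1,2,3,4,7} 10  {1,2,4,5,6} 10  {1,2,4,6,7} 20  {2,3,4,6,7} 30  {2,4,5,6,7} 30  {3,4,5,6,7} 30
  6 to go: {0,1,2,4,5,6} 20  {0,2,4,5,6,7} 60  {0,3,4,5,6,7} 60  {1,2,3,4,6,7} 60  {1,2,4,5,6,7} 60  {2,3,4,5,6,7} 90
  if 0:a drops first: 210 orders
  if 1:b drops first: 210 orders
  if 3:z drops first: 140 orders
heap linearizations: 560

560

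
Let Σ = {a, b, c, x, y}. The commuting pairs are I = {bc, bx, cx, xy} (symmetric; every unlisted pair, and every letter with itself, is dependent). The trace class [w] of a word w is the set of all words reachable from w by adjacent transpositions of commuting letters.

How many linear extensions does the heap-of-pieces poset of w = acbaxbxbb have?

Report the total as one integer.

#0=a has no predecessor
#1=c depends on [0:a]
#2=b depends on [0:a]
#3=a depends on [1:c, 2:b]
#4=x depends on [3:a]
#5=b depends on [3:a]
#6=x depends on [4:x]
#7=b depends on [5:b]
#8=b depends on [7:b]
sources: [0:a]
N(rest) = Σ N(rest − s) over sources s of rest; N(one piece) = 1:
  size 1 → [6]=1  [8]=1
  size 2 → [4,6]=1  [6,8]=2  [7,8]=1
  size 3 → [4,6,8]=3  [5,7,8]=1  [6,7,8]=3
  size 4 → [4,6,7,8]=6  [5,6,7,8]=4
  size 5 → [4,5,6,7,8]=10
  size 6 → [3,4,5,6,7,8]=10
  size 7 → [1,3,4,5,6,7,8]=10  [2,3,4,5,6,7,8]=10
  first=0(a) contributes 20

20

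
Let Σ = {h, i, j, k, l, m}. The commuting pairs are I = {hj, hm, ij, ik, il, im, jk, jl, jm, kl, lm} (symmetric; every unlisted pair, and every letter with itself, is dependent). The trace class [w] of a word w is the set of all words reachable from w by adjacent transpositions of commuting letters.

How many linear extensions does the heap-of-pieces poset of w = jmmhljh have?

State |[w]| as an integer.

drop 0:j onto floor
drop 1:m onto floor
drop 2:m onto {1:m}
drop 3:h onto floor
drop 4:l onto {3:h}
drop 5:j onto {0:j}
drop 6:h onto {4:l}
ground layer = {0:j, 1:m, 3:h}
drop-orders for the pieces not yet dropped (sum over which currently-grounded one goes next):
  1 to go: {2} 1  {5} 1  {6} 1
  2 to go: {0,5} 1  {1,2} 1  {2,5} 2  {2,6} 2  {4,6} 1  {5,6} 2
  3 to go: {0,2,5} 3  {0,5,6} 3  {1,2,5} 3  {1,2,6} 3  {2,4,6} 3  {2,5,6} 6  {3,4,6} 1  {4,5,6} 3
  4 to go: {0,1,2,5} 6  {0,2,5,6} 12  {0,4,5,6} 6  {1,2,4,6} 6  {1,2,5,6} 12  {2,3,4,6} 4  {2,4,5,6} 12  {3,4,5,6} 4
  5 to go: {0,1,2,5,6} 30  {0,2,4,5,6} 30  {0,3,4,5,6} 10  {1,2,3,4,6} 10  {1,2,4,5,6} 30  {2,3,4,5,6} 20
  if 0:j drops first: 60 orders
  if 1:m drops first: 60 orders
  if 3:h drops first: 90 orders
heap linearizations: 210

210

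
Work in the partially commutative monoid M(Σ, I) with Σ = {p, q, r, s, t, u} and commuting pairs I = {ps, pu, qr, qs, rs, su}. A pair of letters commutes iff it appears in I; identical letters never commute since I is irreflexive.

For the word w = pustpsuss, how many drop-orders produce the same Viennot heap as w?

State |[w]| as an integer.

drop 0:p onto floor
drop 1:u onto floor
drop 2:s onto floor
drop 3:t onto {0:p, 1:u, 2:s}
drop 4:p onto {3:t}
drop 5:s onto {3:t}
drop 6:u onto {3:t}
drop 7:s onto {5:s}
drop 8:s onto {7:s}
ground layer = {0:p, 1:u, 2:s}
drop-orders for the pieces not yet dropped (sum over which currently-grounded one goes next):
  1 to go: {4} 1  {6} 1  {8} 1
  2 to go: {4,6} 2  {4,8} 2  {6,8} 2  {7,8} 1
  3 to go: {4,6,8} 6  {4,7,8} 3  {5,7,8} 1  {6,7,8} 3
  4 to go: {4,5,7,8} 4  {4,6,7,8} 12  {5,6,7,8} 4
  5 to go: {4,5,6,7,8} 20
  6 to go: {3,4,5,6,7,8} 20
  7 to go: {0,3,4,5,6,7,8} 20  {1,3,4,5,6,7,8} 20  {2,3,4,5,6,7,8} 20
  if 0:p drops first: 40 orders
  if 1:u drops first: 40 orders
  if 2:s drops first: 40 orders
heap linearizations: 120

120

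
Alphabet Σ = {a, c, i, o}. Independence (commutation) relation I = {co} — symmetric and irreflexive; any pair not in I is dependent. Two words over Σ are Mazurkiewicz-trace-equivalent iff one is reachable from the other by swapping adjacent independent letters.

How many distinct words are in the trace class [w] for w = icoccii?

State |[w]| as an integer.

4

piece 0:i — minimal
piece 1:c rests on {0:i}
piece 2:o rests on {0:i}
piece 3:c rests on {1:c}
piece 4:c rests on {3:c}
piece 5:i rests on {2:o, 4:c}
piece 6:i rests on {5:i}
minimal pieces: {0:i}
ways to finish when only these pieces remain (= sum over removing one remaining piece with nothing left below it):
  1 left: {6}→1
  2 left: {5,6}→1
  3 left: {2,5,6}→1  {4,5,6}→1
  4 left: {2,4,5,6}→2  {3,4,5,6}→1
  5 left: {1,3,4,5,6}→1  {2,3,4,5,6}→3
  placing 0:i first → 4 extensions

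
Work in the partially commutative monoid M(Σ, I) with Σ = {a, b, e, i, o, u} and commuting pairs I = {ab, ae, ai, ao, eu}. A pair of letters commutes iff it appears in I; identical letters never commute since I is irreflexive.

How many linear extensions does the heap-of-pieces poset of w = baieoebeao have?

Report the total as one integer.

piece 0:b — minimal
piece 1:a — minimal
piece 2:i rests on {0:b}
piece 3:e rests on {2:i}
piece 4:o rests on {3:e}
piece 5:e rests on {4:o}
piece 6:b rests on {5:e}
piece 7:e rests on {6:b}
piece 8:a rests on {1:a}
piece 9:o rests on {7:e}
minimal pieces: {0:b, 1:a}
ways to finish when only these pieces remain (= sum over removing one remaining piece with nothing left below it):
  1 left: {8}→1  {9}→1
  2 left: {1,8}→1  {7,9}→1  {8,9}→2
  3 left: {1,8,9}→3  {6,7,9}→1  {7,8,9}→3
  4 left: {1,7,8,9}→6  {5,6,7,9}→1  {6,7,8,9}→4
  5 left: {1,6,7,8,9}→10  {4,5,6,7,9}→1  {5,6,7,8,9}→5
  6 left: {1,5,6,7,8,9}→15  {3,4,5,6,7,9}→1  {4,5,6,7,8,9}→6
  7 left: {1,4,5,6,7,8,9}→21  {2,3,4,5,6,7,9}→1  {3,4,5,6,7,8,9}→7
  8 left: {0,2,3,4,5,6,7,9}→1  {1,3,4,5,6,7,8,9}→28  {2,3,4,5,6,7,8,9}→8
  placing 0:b first → 36 extensions
  placing 1:a first → 9 extensions
total linear extensions = 45

45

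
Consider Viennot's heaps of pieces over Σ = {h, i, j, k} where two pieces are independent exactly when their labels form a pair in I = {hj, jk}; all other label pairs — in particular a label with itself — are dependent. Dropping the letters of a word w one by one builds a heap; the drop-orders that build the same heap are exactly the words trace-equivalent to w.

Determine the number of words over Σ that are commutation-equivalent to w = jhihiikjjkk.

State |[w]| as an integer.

20

piece 0:j — minimal
piece 1:h — minimal
piece 2:i rests on {0:j, 1:h}
piece 3:h rests on {2:i}
piece 4:i rests on {3:h}
piece 5:i rests on {4:i}
piece 6:k rests on {5:i}
piece 7:j rests on {5:i}
piece 8:j rests on {7:j}
piece 9:k rests on {6:k}
piece 10:k rests on {9:k}
minimal pieces: {0:j, 1:h}
ways to finish when only these pieces remain (= sum over removing one remaining piece with nothing left below it):
  1 left: {8}→1  {10}→1
  2 left: {7,8}→1  {8,10}→2  {9,10}→1
  3 left: {6,9,10}→1  {7,8,10}→3  {8,9,10}→3
  4 left: {6,8,9,10}→4  {7,8,9,10}→6
  5 left: {6,7,8,9,10}→10
  6 left: {5,6,7,8,9,10}→10
  7 left: {4,5,6,7,8,9,10}→10
  8 left: {3,4,5,6,7,8,9,10}→10
  9 left: {2,3,4,5,6,7,8,9,10}→10
  placing 0:j first → 10 extensions
  placing 1:h first → 10 extensions
total linear extensions = 20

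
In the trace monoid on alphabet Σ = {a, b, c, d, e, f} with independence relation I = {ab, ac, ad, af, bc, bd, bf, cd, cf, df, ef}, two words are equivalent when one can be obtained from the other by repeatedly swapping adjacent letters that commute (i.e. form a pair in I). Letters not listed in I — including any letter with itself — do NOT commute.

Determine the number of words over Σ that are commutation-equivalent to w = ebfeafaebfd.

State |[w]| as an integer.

0(e) covers ∅
1(b) covers 0:e
2(f) covers ∅
3(e) covers 1:b
4(a) covers 3:e
5(f) covers 2:f
6(a) covers 4:a
7(e) covers 6:a
8(b) covers 7:e
9(f) covers 5:f
10(d) covers 7:e
floor of heap: 0:e, 2:f
completions by unplaced set U, small U first (add the entries for U minus each lowest piece of U):
  |U|=1: {8}:1  {9}:1  {10}:1
  |U|=2: {5,9}:1  {8,9}:2  {8,10}:2  {9,10}:2
  |U|=3: {2,5,9}:1  {5,8,9}:3  {5,9,10}:3  {7,8,10}:2  {8,9,10}:6
  |U|=4: {2,5,8,9}:4  {2,5,9,10}:4  {5,8,9,10}:12  {6,7,8,10}:2  {7,8,9,10}:8
  |U|=5: {2,5,8,9,10}:20  {4,6,7,8,10}:2  {5,7,8,9,10}:20  {6,7,8,9,10}:10
  |U|=6: {2,5,7,8,9,10}:40  {3,4,6,7,8,10}:2  {4,6,7,8,9,10}:12  {5,6,7,8,9,10}:30
  |U|=7: {1,3,4,6,7,8,10}:2  {2,5,6,7,8,9,10}:70  {3,4,6,7,8,9,10}:14  {4,5,6,7,8,9,10}:42
  |U|=8: {0,1,3,4,6,7,8,10}:2  {1,3,4,6,7,8,9,10}:16  {2,4,5,6,7,8,9,10}:112  {3,4,5,6,7,8,9,10}:56
  |U|=9: {0,1,3,4,6,7,8,9,10}:18  {1,3,4,5,6,7,8,9,10}:72  {2,3,4,5,6,7,8,9,10}:168
  start at 0(e): 240
  start at 2(f): 90
sum over floor = 330

330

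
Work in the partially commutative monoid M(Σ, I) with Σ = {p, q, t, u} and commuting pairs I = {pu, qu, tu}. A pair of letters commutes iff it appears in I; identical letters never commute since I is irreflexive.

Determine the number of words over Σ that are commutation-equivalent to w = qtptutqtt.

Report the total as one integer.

drop 0:q onto floor
drop 1:t onto {0:q}
drop 2:p onto {1:t}
drop 3:t onto {2:p}
drop 4:u onto floor
drop 5:t onto {3:t}
drop 6:q onto {5:t}
drop 7:t onto {6:q}
drop 8:t onto {7:t}
ground layer = {0:q, 4:u}
drop-orders for the pieces not yet dropped (sum over which currently-grounded one goes next):
  1 to go: {4} 1  {8} 1
  2 to go: {4,8} 2  {7,8} 1
  3 to go: {4,7,8} 3  {6,7,8} 1
  4 to go: {4,6,7,8} 4  {5,6,7,8} 1
  5 to go: {3,5,6,7,8} 1  {4,5,6,7,8} 5
  6 to go: {2,3,5,6,7,8} 1  {3,4,5,6,7,8} 6
  7 to go: {1,2,3,5,6,7,8} 1  {2,3,4,5,6,7,8} 7
  if 0:q drops first: 8 orders
  if 4:u drops first: 1 orders
heap linearizations: 9

9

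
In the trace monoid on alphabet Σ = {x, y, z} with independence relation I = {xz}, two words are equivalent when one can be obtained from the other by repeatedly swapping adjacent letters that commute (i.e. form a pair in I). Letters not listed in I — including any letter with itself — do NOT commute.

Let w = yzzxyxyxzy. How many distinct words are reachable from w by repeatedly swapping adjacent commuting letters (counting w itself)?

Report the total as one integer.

0(y) covers ∅
1(z) covers 0:y
2(z) covers 1:z
3(x) covers 0:y
4(y) covers 2:z, 3:x
5(x) covers 4:y
6(y) covers 5:x
7(x) covers 6:y
8(z) covers 6:y
9(y) covers 7:x, 8:z
floor of heap: 0:y
completions by unplaced set U, small U first (add the entries for U minus each lowest piece of U):
  |U|=1: {9}:1
  |U|=2: {7,9}:1  {8,9}:1
  |U|=3: {7,8,9}:2
  |U|=4: {6,7,8,9}:2
  |U|=5: {5,6,7,8,9}:2
  |U|=6: {4,5,6,7,8,9}:2
  |U|=7: {2,4,5,6,7,8,9}:2  {3,4,5,6,7,8,9}:2
  |U|=8: {1,2,4,5,6,7,8,9}:2  {2,3,4,5,6,7,8,9}:4
  start at 0(y): 6

6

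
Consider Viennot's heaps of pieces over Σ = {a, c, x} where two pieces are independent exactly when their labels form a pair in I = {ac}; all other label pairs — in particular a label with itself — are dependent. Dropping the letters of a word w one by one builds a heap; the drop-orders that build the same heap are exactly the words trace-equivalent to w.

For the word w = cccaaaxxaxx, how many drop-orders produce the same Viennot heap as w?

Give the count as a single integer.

#0=c has no predecessor
#1=c depends on [0:c]
#2=c depends on [1:c]
#3=a has no predecessor
#4=a depends on [3:a]
#5=a depends on [4:a]
#6=x depends on [2:c, 5:a]
#7=x depends on [6:x]
#8=a depends on [7:x]
#9=x depends on [8:a]
#10=x depends on [9:x]
sources: [0:c, 3:a]
N(rest) = Σ N(rest − s) over sources s of rest; N(one piece) = 1:
  size 1 → [10]=1
  size 2 → [9,10]=1
  size 3 → [8,9,10]=1
  size 4 → [7,8,9,10]=1
  size 5 → [6,7,8,9,10]=1
  size 6 → [2,6,7,8,9,10]=1  [5,6,7,8,9,10]=1
  size 7 → [1,2,6,7,8,9,10]=1  [2,5,6,7,8,9,10]=2  [4,5,6,7,8,9,10]=1
  size 8 → [0,1,2,6,7,8,9,10]=1  [1,2,5,6,7,8,9,10]=3  [2,4,5,6,7,8,9,10]=3  [3,4,5,6,7,8,9,10]=1
  size 9 → [0,1,2,5,6,7,8,9,10]=4  [1,2,4,5,6,7,8,9,10]=6  [2,3,4,5,6,7,8,9,10]=4
  first=0(c) contributes 10
  first=3(a) contributes 10
|[w]| = 20

20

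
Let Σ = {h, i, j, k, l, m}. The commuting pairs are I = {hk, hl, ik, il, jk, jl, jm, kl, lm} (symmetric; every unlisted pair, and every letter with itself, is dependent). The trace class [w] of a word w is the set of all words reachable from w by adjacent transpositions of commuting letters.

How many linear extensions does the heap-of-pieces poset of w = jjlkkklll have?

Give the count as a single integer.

drop 0:j onto floor
drop 1:j onto {0:j}
drop 2:l onto floor
drop 3:k onto floor
drop 4:k onto {3:k}
drop 5:k onto {4:k}
drop 6:l onto {2:l}
drop 7:l onto {6:l}
drop 8:l onto {7:l}
ground layer = {0:j, 2:l, 3:k}
drop-orders for the pieces not yet dropped (sum over which currently-grounded one goes next):
  1 to go: {1} 1  {5} 1  {8} 1
  2 to go: {0,1} 1  {1,5} 2  {1,8} 2  {4,5} 1  {5,8} 2  {7,8} 1
  3 to go: {0,1,5} 3  {0,1,8} 3  {1,4,5} 3  {1,5,8} 6  {1,7,8} 3  {3,4,5} 1  {4,5,8} 3  {5,7,8} 3  {6,7,8} 1
  4 to go: {0,1,4,5} 6  {0,1,5,8} 12  {0,1,7,8} 6  {1,3,4,5} 4  {1,4,5,8} 12  {1,5,7,8} 12  {1,6,7,8} 4  {2,6,7,8} 1  {3,4,5,8} 4  {4,5,7,8} 6  {5,6,7,8} 4
  5 to go: {0,1,3,4,5} 10  {0,1,4,5,8} 30  {0,1,5,7,8} 30  {0,1,6,7,8} 10  {1,2,6,7,8} 5  {1,3,4,5,8} 20  {1,4,5,7,8} 30  {1,5,6,7,8} 20  {2,5,6,7,8} 5  {3,4,5,7,8} 10  {4,5,6,7,8} 10
  6 to go: {0,1,2,6,7,8} 15  {0,1,3,4,5,8} 60  {0,1,4,5,7,8} 90  {0,1,5,6,7,8} 60  {1,2,5,6,7,8} 30  {1,3,4,5,7,8} 60  {1,4,5,6,7,8} 60  {2,4,5,6,7,8} 15  {3,4,5,6,7,8} 20
  7 to go: {0,1,2,5,6,7,8} 105  {0,1,3,4,5,7,8} 210  {0,1,4,5,6,7,8} 210  {1,2,4,5,6,7,8} 105  {1,3,4,5,6,7,8} 140  {2,3,4,5,6,7,8} 35
  if 0:j drops first: 280 orders
  if 2:l drops first: 560 orders
  if 3:k drops first: 420 orders
heap linearizations: 1260

1260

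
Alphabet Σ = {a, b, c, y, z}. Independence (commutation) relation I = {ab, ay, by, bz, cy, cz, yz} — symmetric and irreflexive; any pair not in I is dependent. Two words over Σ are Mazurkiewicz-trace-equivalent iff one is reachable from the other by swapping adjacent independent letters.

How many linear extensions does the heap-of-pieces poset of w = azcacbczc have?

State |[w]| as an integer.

#0=a has no predecessor
#1=z depends on [0:a]
#2=c depends on [0:a]
#3=a depends on [1:z, 2:c]
#4=c depends on [3:a]
#5=b depends on [4:c]
#6=c depends on [5:b]
#7=z depends on [3:a]
#8=c depends on [6:c]
sources: [0:a]
N(rest) = Σ N(rest − s) over sources s of rest; N(one piece) = 1:
  size 1 → [7]=1  [8]=1
  size 2 → [6,8]=1  [7,8]=2
  size 3 → [5,6,8]=1  [6,7,8]=3
  size 4 → [4,5,6,8]=1  [5,6,7,8]=4
  size 5 → [4,5,6,7,8]=5
  size 6 → [3,4,5,6,7,8]=5
  size 7 → [1,3,4,5,6,7,8]=5  [2,3,4,5,6,7,8]=5
  first=0(a) contributes 10

10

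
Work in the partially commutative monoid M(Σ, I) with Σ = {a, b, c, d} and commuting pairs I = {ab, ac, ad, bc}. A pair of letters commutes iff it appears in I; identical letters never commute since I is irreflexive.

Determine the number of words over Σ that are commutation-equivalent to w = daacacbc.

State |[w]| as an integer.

piece 0:d — minimal
piece 1:a — minimal
piece 2:a rests on {1:a}
piece 3:c rests on {0:d}
piece 4:a rests on {2:a}
piece 5:c rests on {3:c}
piece 6:b rests on {0:d}
piece 7:c rests on {5:c}
minimal pieces: {0:d, 1:a}
ways to finish when only these pieces remain (= sum over removing one remaining piece with nothing left below it):
  1 left: {4}→1  {6}→1  {7}→1
  2 left: {2,4}→1  {4,6}→2  {4,7}→2  {5,7}→1  {6,7}→2
  3 left: {1,2,4}→1  {2,4,6}→3  {2,4,7}→3  {3,5,7}→1  {4,5,7}→3  {4,6,7}→6  {5,6,7}→3
  4 left: {1,2,4,6}→4  {1,2,4,7}→4  {2,4,5,7}→6  {2,4,6,7}→12  {3,4,5,7}→4  {3,5,6,7}→4  {4,5,6,7}→12
  5 left: {0,3,5,6,7}→4  {1,2,4,5,7}→10  {1,2,4,6,7}→20  {2,3,4,5,7}→10  {2,4,5,6,7}→30  {3,4,5,6,7}→20
  6 left: {0,3,4,5,6,7}→24  {1,2,3,4,5,7}→20  {1,2,4,5,6,7}→60  {2,3,4,5,6,7}→60
  placing 0:d first → 140 extensions
  placing 1:a first → 84 extensions
total linear extensions = 224

224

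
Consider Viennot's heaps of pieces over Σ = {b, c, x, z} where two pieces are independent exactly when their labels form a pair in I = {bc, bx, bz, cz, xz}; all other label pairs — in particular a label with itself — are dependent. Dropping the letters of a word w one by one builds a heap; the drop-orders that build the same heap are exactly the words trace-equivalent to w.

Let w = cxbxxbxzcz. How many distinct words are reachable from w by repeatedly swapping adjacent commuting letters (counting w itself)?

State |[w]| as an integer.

#0=c has no predecessor
#1=x depends on [0:c]
#2=b has no predecessor
#3=x depends on [1:x]
#4=x depends on [3:x]
#5=b depends on [2:b]
#6=x depends on [4:x]
#7=z has no predecessor
#8=c depends on [6:x]
#9=z depends on [7:z]
sources: [0:c, 2:b, 7:z]
N(rest) = Σ N(rest − s) over sources s of rest; N(one piece) = 1:
  size 1 → [5]=1  [8]=1  [9]=1
  size 2 → [2,5]=1  [5,8]=2  [5,9]=2  [6,8]=1  [7,9]=1  [8,9]=2
  size 3 → [2,5,8]=3  [2,5,9]=3  [4,6,8]=1  [5,6,8]=3  [5,7,9]=3  [5,8,9]=6  [6,8,9]=3  [7,8,9]=3
  size 4 → [2,5,6,8]=6  [2,5,7,9]=6  [2,5,8,9]=12  [3,4,6,8]=1  [4,5,6,8]=4  [4,6,8,9]=4  [5,6,8,9]=12  [5,7,8,9]=12  [6,7,8,9]=6
  size 5 → [1,3,4,6,8]=1  [2,4,5,6,8]=10  [2,5,6,8,9]=30  [2,5,7,8,9]=30  [3,4,5,6,8]=5  [3,4,6,8,9]=5  [4,5,6,8,9]=20  [4,6,7,8,9]=10  [5,6,7,8,9]=30
  size 6 → [0,1,3,4,6,8]=1  [1,3,4,5,6,8]=6  [1,3,4,6,8,9]=6  [2,3,4,5,6,8]=15  [2,4,5,6,8,9]=60  [2,5,6,7,8,9]=90  [3,4,5,6,8,9]=30  [3,4,6,7,8,9]=15  [4,5,6,7,8,9]=60
  size 7 → [0,1,3,4,5,6,8]=7  [0,1,3,4,6,8,9]=7  [1,2,3,4,5,6,8]=21  [1,3,4,5,6,8,9]=42  [1,3,4,6,7,8,9]=21  [2,3,4,5,6,8,9]=105  [2,4,5,6,7,8,9]=210  [3,4,5,6,7,8,9]=105
  size 8 → [0,1,2,3,4,5,6,8]=28  [0,1,3,4,5,6,8,9]=56  [0,1,3,4,6,7,8,9]=28  [1,2,3,4,5,6,8,9]=168  [1,3,4,5,6,7,8,9]=168  [2,3,4,5,6,7,8,9]=420
  first=0(c) contributes 756
  first=2(b) contributes 252
  first=7(z) contributes 252
|[w]| = 1260

1260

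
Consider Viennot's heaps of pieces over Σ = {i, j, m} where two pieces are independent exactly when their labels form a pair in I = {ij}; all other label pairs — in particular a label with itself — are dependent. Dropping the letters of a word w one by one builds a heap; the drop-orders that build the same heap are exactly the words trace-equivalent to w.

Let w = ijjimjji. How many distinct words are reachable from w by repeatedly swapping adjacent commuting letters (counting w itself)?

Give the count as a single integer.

0(i) covers ∅
1(j) covers ∅
2(j) covers 1:j
3(i) covers 0:i
4(m) covers 2:j, 3:i
5(j) covers 4:m
6(j) covers 5:j
7(i) covers 4:m
floor of heap: 0:i, 1:j
completions by unplaced set U, small U first (add the entries for U minus each lowest piece of U):
  |U|=1: {6}:1  {7}:1
  |U|=2: {5,6}:1  {6,7}:2
  |U|=3: {5,6,7}:3
  |U|=4: {4,5,6,7}:3
  |U|=5: {2,4,5,6,7}:3  {3,4,5,6,7}:3
  |U|=6: {0,3,4,5,6,7}:3  {1,2,4,5,6,7}:3  {2,3,4,5,6,7}:6
  start at 0(i): 9
  start at 1(j): 9
sum over floor = 18

18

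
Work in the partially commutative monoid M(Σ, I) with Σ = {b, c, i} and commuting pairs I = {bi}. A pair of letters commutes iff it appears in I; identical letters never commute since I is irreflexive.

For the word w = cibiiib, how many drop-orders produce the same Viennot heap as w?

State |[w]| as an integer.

drop 0:c onto floor
drop 1:i onto {0:c}
drop 2:b onto {0:c}
drop 3:i onto {1:i}
drop 4:i onto {3:i}
drop 5:i onto {4:i}
drop 6:b onto {2:b}
ground layer = {0:c}
drop-orders for the pieces not yet dropped (sum over which currently-grounded one goes next):
  1 to go: {5} 1  {6} 1
  2 to go: {2,6} 1  {4,5} 1  {5,6} 2
  3 to go: {2,5,6} 3  {3,4,5} 1  {4,5,6} 3
  4 to go: {1,3,4,5} 1  {2,4,5,6} 6  {3,4,5,6} 4
  5 to go: {1,3,4,5,6} 5  {2,3,4,5,6} 10
  if 0:c drops first: 15 orders

15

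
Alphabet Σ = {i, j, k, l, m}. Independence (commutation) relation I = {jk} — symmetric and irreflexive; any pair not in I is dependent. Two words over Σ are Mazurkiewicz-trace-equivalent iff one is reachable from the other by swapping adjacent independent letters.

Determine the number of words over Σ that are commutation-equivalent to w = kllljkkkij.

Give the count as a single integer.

drop 0:k onto floor
drop 1:l onto {0:k}
drop 2:l onto {1:l}
drop 3:l onto {2:l}
drop 4:j onto {3:l}
drop 5:k onto {3:l}
drop 6:k onto {5:k}
drop 7:k onto {6:k}
drop 8:i onto {4:j, 7:k}
drop 9:j onto {8:i}
ground layer = {0:k}
drop-orders for the pieces not yet dropped (sum over which currently-grounded one goes next):
  1 to go: {9} 1
  2 to go: {8,9} 1
  3 to go: {4,8,9} 1  {7,8,9} 1
  4 to go: {4,7,8,9} 2  {6,7,8,9} 1
  5 to go: {4,6,7,8,9} 3  {5,6,7,8,9} 1
  6 to go: {4,5,6,7,8,9} 4
  7 to go: {3,4,5,6,7,8,9} 4
  8 to go: {2,3,4,5,6,7,8,9} 4
  if 0:k drops first: 4 orders

4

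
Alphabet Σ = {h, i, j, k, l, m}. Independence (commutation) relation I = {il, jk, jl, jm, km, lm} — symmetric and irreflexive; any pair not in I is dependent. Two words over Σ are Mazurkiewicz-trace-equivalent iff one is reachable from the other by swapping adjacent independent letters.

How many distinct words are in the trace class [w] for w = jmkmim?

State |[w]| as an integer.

12

drop 0:j onto floor
drop 1:m onto floor
drop 2:k onto floor
drop 3:m onto {1:m}
drop 4:i onto {0:j, 2:k, 3:m}
drop 5:m onto {4:i}
ground layer = {0:j, 1:m, 2:k}
drop-orders for the pieces not yet dropped (sum over which currently-grounded one goes next):
  1 to go: {5} 1
  2 to go: {4,5} 1
  3 to go: {0,4,5} 1  {2,4,5} 1  {3,4,5} 1
  4 to go: {0,2,4,5} 2  {0,3,4,5} 2  {1,3,4,5} 1  {2,3,4,5} 2
  if 0:j drops first: 3 orders
  if 1:m drops first: 6 orders
  if 2:k drops first: 3 orders
heap linearizations: 12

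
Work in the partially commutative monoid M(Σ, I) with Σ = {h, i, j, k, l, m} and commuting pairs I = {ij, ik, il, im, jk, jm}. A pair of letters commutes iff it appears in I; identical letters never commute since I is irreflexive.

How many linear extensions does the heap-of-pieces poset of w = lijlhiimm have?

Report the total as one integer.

#0=l has no predecessor
#1=i has no predecessor
#2=j depends on [0:l]
#3=l depends on [2:j]
#4=h depends on [1:i, 3:l]
#5=i depends on [4:h]
#6=i depends on [5:i]
#7=m depends on [4:h]
#8=m depends on [7:m]
sources: [0:l, 1:i]
N(rest) = Σ N(rest − s) over sources s of rest; N(one piece) = 1:
  size 1 → [6]=1  [8]=1
  size 2 → [5,6]=1  [6,8]=2  [7,8]=1
  size 3 → [5,6,8]=3  [6,7,8]=3
  size 4 → [5,6,7,8]=6
  size 5 → [4,5,6,7,8]=6
  size 6 → [1,4,5,6,7,8]=6  [3,4,5,6,7,8]=6
  size 7 → [1,3,4,5,6,7,8]=12  [2,3,4,5,6,7,8]=6
  first=0(l) contributes 18
  first=1(i) contributes 6
|[w]| = 24

24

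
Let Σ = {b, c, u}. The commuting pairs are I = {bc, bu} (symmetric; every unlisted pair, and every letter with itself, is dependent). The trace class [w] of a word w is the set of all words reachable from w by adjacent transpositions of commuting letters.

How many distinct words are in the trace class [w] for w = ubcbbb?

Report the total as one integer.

15

drop 0:u onto floor
drop 1:b onto floor
drop 2:c onto {0:u}
drop 3:b onto {1:b}
drop 4:b onto {3:b}
drop 5:b onto {4:b}
ground layer = {0:u, 1:b}
drop-orders for the pieces not yet dropped (sum over which currently-grounded one goes next):
  1 to go: {2} 1  {5} 1
  2 to go: {0,2} 1  {2,5} 2  {4,5} 1
  3 to go: {0,2,5} 3  {2,4,5} 3  {3,4,5} 1
  4 to go: {0,2,4,5} 6  {1,3,4,5} 1  {2,3,4,5} 4
  if 0:u drops first: 5 orders
  if 1:b drops first: 10 orders
heap linearizations: 15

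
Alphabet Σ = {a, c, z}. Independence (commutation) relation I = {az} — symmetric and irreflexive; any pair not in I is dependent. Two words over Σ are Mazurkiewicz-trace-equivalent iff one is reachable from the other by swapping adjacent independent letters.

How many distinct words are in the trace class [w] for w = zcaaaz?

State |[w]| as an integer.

4

0(z) covers ∅
1(c) covers 0:z
2(a) covers 1:c
3(a) covers 2:a
4(a) covers 3:a
5(z) covers 1:c
floor of heap: 0:z
completions by unplaced set U, small U first (add the entries for U minus each lowest piece of U):
  |U|=1: {4}:1  {5}:1
  |U|=2: {3,4}:1  {4,5}:2
  |U|=3: {2,3,4}:1  {3,4,5}:3
  |U|=4: {2,3,4,5}:4
  start at 0(z): 4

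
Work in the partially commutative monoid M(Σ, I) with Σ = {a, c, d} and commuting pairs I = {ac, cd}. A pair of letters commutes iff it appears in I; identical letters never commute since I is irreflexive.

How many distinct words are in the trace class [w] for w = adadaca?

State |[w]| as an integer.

0(a) covers ∅
1(d) covers 0:a
2(a) covers 1:d
3(d) covers 2:a
4(a) covers 3:d
5(c) covers ∅
6(a) covers 4:a
floor of heap: 0:a, 5:c
completions by unplaced set U, small U first (add the entries for U minus each lowest piece of U):
  |U|=1: {5}:1  {6}:1
  |U|=2: {4,6}:1  {5,6}:2
  |U|=3: {3,4,6}:1  {4,5,6}:3
  |U|=4: {2,3,4,6}:1  {3,4,5,6}:4
  |U|=5: {1,2,3,4,6}:1  {2,3,4,5,6}:5
  start at 0(a): 6
  start at 5(c): 1
sum over floor = 7

7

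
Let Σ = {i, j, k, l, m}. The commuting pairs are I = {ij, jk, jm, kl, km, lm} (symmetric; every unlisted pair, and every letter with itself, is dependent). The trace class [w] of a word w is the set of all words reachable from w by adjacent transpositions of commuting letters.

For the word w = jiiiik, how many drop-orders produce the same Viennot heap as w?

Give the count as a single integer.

6

piece 0:j — minimal
piece 1:i — minimal
piece 2:i rests on {1:i}
piece 3:i rests on {2:i}
piece 4:i rests on {3:i}
piece 5:k rests on {4:i}
minimal pieces: {0:j, 1:i}
ways to finish when only these pieces remain (= sum over removing one remaining piece with nothing left below it):
  1 left: {0}→1  {5}→1
  2 left: {0,5}→2  {4,5}→1
  3 left: {0,4,5}→3  {3,4,5}→1
  4 left: {0,3,4,5}→4  {2,3,4,5}→1
  placing 0:j first → 1 extensions
  placing 1:i first → 5 extensions
total linear extensions = 6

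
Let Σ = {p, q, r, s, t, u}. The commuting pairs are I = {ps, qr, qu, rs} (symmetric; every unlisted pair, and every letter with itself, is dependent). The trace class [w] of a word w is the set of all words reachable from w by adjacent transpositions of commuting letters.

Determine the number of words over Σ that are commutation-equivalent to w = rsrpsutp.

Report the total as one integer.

piece 0:r — minimal
piece 1:s — minimal
piece 2:r rests on {0:r}
piece 3:p rests on {2:r}
piece 4:s rests on {1:s}
piece 5:u rests on {3:p, 4:s}
piece 6:t rests on {5:u}
piece 7:p rests on {6:t}
minimal pieces: {0:r, 1:s}
ways to finish when only these pieces remain (= sum over removing one remaining piece with nothing left below it):
  1 left: {7}→1
  2 left: {6,7}→1
  3 left: {5,6,7}→1
  4 left: {3,5,6,7}→1  {4,5,6,7}→1
  5 left: {1,4,5,6,7}→1  {2,3,5,6,7}→1  {3,4,5,6,7}→2
  6 left: {0,2,3,5,6,7}→1  {1,3,4,5,6,7}→3  {2,3,4,5,6,7}→3
  placing 0:r first → 6 extensions
  placing 1:s first → 4 extensions
total linear extensions = 10

10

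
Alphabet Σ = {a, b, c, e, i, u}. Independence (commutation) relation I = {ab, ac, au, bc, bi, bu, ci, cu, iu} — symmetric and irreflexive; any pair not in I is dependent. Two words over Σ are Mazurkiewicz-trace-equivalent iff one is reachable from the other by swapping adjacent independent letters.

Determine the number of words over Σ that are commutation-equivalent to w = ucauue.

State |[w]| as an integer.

drop 0:u onto floor
drop 1:c onto floor
drop 2:a onto floor
drop 3:u onto {0:u}
drop 4:u onto {3:u}
drop 5:e onto {1:c, 2:a, 4:u}
ground layer = {0:u, 1:c, 2:a}
drop-orders for the pieces not yet dropped (sum over which currently-grounded one goes next):
  1 to go: {5} 1
  2 to go: {1,5} 1  {2,5} 1  {4,5} 1
  3 to go: {1,2,5} 2  {1,4,5} 2  {2,4,5} 2  {3,4,5} 1
  4 to go: {0,3,4,5} 1  {1,2,4,5} 6  {1,3,4,5} 3  {2,3,4,5} 3
  if 0:u drops first: 12 orders
  if 1:c drops first: 4 orders
  if 2:a drops first: 4 orders
heap linearizations: 20

20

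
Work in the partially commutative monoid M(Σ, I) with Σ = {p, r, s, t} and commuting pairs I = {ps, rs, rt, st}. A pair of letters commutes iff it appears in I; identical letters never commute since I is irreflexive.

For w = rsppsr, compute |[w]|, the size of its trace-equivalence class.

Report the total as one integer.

piece 0:r — minimal
piece 1:s — minimal
piece 2:p rests on {0:r}
piece 3:p rests on {2:p}
piece 4:s rests on {1:s}
piece 5:r rests on {3:p}
minimal pieces: {0:r, 1:s}
ways to finish when only these pieces remain (= sum over removing one remaining piece with nothing left below it):
  1 left: {4}→1  {5}→1
  2 left: {1,4}→1  {3,5}→1  {4,5}→2
  3 left: {1,4,5}→3  {2,3,5}→1  {3,4,5}→3
  4 left: {0,2,3,5}→1  {1,3,4,5}→6  {2,3,4,5}→4
  placing 0:r first → 10 extensions
  placing 1:s first → 5 extensions
total linear extensions = 15

15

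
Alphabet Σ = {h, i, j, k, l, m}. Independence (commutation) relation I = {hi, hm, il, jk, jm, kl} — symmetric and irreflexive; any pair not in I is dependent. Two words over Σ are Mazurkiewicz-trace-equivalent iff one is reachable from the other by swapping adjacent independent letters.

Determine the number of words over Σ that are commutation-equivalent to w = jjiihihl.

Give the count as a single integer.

20

piece 0:j — minimal
piece 1:j rests on {0:j}
piece 2:i rests on {1:j}
piece 3:i rests on {2:i}
piece 4:h rests on {1:j}
piece 5:i rests on {3:i}
piece 6:h rests on {4:h}
piece 7:l rests on {6:h}
minimal pieces: {0:j}
ways to finish when only these pieces remain (= sum over removing one remaining piece with nothing left below it):
  1 left: {5}→1  {7}→1
  2 left: {3,5}→1  {5,7}→2  {6,7}→1
  3 left: {2,3,5}→1  {3,5,7}→3  {4,6,7}→1  {5,6,7}→3
  4 left: {2,3,5,7}→4  {3,5,6,7}→6  {4,5,6,7}→4
  5 left: {2,3,5,6,7}→10  {3,4,5,6,7}→10
  6 left: {2,3,4,5,6,7}→20
  placing 0:j first → 20 extensions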